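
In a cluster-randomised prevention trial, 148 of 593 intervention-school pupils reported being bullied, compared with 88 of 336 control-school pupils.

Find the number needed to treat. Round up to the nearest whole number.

NNT: 82

risk, intervention-school pupils = 148/593 = 0.249578
risk, control-school pupils = 88/336 = 0.261905
absolute risk difference = 0.012326
1 / 0.012326 = 81.129 → round up → 82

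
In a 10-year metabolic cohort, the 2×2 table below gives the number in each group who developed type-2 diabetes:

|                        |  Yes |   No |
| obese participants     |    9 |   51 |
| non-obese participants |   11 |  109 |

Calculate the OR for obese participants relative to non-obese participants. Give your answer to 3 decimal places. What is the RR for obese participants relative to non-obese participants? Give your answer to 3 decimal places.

odds, obese participants = 9/51 = 0.1765
odds, non-obese participants = 11/109 = 0.1009
OR = 0.1765 / 0.1009 = 1.749
risk, obese participants = 9/60 = 0.1500
risk, non-obese participants = 11/120 = 0.0917
RR = 0.1500 / 0.0917 = 1.636

OR = 1.749; RR = 1.636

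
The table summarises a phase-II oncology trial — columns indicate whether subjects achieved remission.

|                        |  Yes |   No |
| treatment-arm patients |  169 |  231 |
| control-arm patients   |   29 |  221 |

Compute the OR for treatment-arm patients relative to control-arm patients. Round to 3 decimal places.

OR = (169 × 221) / (231 × 29) = 37349/6699 ≈ 5.575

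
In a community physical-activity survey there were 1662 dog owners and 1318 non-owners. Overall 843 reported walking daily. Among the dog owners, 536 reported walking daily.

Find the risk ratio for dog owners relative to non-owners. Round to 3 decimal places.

dog owners without the outcome: 1662 − 536 = 1126
non-owners with the outcome: 843 − 536 = 307
non-owners without the outcome: 1318 − 307 = 1011
risk, dog owners = 536/1662 = 0.3225
risk, non-owners = 307/1318 = 0.2329
RR = 0.3225 / 0.2329 = 1.385

1.385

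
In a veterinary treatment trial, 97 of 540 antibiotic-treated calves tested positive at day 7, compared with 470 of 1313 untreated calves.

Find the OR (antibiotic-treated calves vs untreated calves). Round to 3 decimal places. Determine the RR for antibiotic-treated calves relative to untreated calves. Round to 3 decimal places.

OR = 0.393; RR = 0.502

OR = (97 × 843) / (443 × 470) = 81771/208210 ≈ 0.393
risk, antibiotic-treated calves = 97/540 = 0.1796
risk, untreated calves = 470/1313 = 0.3580
RR = 0.1796 / 0.3580 = 0.502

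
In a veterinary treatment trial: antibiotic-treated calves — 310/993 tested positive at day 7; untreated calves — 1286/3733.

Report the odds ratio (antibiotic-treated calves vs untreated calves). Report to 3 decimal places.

OR = (310 × 2447) / (683 × 1286) = 758570/878338 ≈ 0.864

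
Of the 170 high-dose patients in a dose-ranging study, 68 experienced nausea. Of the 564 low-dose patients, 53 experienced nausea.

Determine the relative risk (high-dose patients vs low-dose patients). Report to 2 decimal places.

RR: 4.26

risk, high-dose patients = 68/170 = 0.4000
risk, low-dose patients = 53/564 = 0.0940
RR = 0.4000 / 0.0940 = 4.26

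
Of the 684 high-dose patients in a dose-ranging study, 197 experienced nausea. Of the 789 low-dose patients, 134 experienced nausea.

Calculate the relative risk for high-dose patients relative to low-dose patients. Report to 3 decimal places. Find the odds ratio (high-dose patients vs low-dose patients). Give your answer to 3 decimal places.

RR = 1.696; OR = 1.977

risk, high-dose patients = 197/684 = 0.2880
risk, low-dose patients = 134/789 = 0.1698
RR = 0.2880 / 0.1698 = 1.696
odds, high-dose patients = 197/487 = 0.4045
odds, low-dose patients = 134/655 = 0.2046
OR = 0.4045 / 0.2046 = 1.977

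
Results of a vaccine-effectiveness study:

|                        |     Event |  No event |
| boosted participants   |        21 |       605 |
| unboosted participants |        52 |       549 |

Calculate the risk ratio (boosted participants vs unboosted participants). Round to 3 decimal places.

risk, boosted participants = 21/626 = 0.03355
risk, unboosted participants = 52/601 = 0.08652
RR = 0.03355 / 0.08652 = 0.388

0.388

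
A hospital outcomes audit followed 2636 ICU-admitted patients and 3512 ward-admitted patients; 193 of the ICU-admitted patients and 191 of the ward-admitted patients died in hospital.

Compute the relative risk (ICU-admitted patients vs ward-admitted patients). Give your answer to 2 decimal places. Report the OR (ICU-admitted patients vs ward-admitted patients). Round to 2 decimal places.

risk, ICU-admitted patients = 193/2636 = 0.0732
risk, ward-admitted patients = 191/3512 = 0.0544
RR = 0.0732 / 0.0544 = 1.35
odds, ICU-admitted patients = 193/2443 = 0.0790
odds, ward-admitted patients = 191/3321 = 0.0575
OR = 0.0790 / 0.0575 = 1.37

RR = 1.35; OR = 1.37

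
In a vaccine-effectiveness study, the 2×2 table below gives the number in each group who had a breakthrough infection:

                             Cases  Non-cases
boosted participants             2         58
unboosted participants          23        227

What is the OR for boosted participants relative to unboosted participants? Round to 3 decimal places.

OR = (2 × 227) / (58 × 23) = 454/1334 ≈ 0.340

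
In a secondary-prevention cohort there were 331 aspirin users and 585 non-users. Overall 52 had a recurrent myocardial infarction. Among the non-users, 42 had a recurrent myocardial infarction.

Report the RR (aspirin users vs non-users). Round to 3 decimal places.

RR: 0.421

aspirin users with the outcome: 52 − 42 = 10
aspirin users without the outcome: 331 − 10 = 321
non-users without the outcome: 585 − 42 = 543
risk, aspirin users = 10/331 = 0.03021
risk, non-users = 42/585 = 0.07179
RR = 0.03021 / 0.07179 = 0.421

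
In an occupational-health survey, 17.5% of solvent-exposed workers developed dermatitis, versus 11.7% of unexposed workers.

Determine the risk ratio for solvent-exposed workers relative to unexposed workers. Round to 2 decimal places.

RR = 0.1750 / 0.1170 = 1.50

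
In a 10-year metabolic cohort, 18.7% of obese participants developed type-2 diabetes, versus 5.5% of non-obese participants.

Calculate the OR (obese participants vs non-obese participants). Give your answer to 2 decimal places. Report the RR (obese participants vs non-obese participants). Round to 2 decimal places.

OR = 3.95; RR = 3.40

odds, obese participants = 0.1870/0.8130 = 0.2300
odds, non-obese participants = 0.0550/0.9450 = 0.0582
OR = 0.2300 / 0.0582 = 3.95
RR = 0.1870 / 0.0550 = 3.40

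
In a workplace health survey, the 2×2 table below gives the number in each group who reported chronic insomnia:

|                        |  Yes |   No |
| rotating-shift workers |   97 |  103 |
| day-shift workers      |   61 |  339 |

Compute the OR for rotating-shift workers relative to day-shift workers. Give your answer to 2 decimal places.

odds, rotating-shift workers = 97/103 = 0.9417
odds, day-shift workers = 61/339 = 0.1799
OR = 0.9417 / 0.1799 = 5.23

5.23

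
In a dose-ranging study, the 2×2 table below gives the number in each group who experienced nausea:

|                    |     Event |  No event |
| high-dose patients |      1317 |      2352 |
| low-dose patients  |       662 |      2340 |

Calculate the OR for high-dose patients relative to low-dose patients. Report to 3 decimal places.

1.979

odds, high-dose patients = 1317/2352 = 0.5599
odds, low-dose patients = 662/2340 = 0.2829
OR = 0.5599 / 0.2829 = 1.979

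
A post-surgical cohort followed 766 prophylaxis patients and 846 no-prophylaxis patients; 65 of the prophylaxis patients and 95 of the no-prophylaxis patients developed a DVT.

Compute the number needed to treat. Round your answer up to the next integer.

37

risk, prophylaxis patients = 65/766 = 0.084856
risk, no-prophylaxis patients = 95/846 = 0.112293
absolute risk difference = 0.027437
1 / 0.027437 = 36.447 → round up → 37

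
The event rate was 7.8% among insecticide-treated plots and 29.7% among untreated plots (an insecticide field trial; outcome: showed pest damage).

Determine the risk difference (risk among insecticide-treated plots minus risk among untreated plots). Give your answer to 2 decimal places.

risk difference = 0.0780 − 0.2970 = -0.22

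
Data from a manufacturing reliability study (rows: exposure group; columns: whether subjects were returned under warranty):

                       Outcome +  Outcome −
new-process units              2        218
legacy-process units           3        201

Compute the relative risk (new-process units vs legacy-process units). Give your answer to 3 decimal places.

0.618

risk, new-process units = 2/220 = 0.00909
risk, legacy-process units = 3/204 = 0.01471
RR = 0.00909 / 0.01471 = 0.618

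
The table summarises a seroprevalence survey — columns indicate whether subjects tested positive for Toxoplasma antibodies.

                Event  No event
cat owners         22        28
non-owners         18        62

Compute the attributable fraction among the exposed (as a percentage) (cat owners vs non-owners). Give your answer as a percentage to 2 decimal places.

risk, cat owners = 22/50 = 0.4400
risk, non-owners = 18/80 = 0.2250
AR% = (0.4400 − 0.2250) / 0.4400 = 0.4886 → 48.86%

48.86%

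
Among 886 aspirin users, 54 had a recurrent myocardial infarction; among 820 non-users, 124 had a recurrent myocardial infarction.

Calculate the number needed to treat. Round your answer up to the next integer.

NNT ≈ 12

risk, aspirin users = 54/886 = 0.060948
risk, non-users = 124/820 = 0.151220
absolute risk difference = 0.090271
1 / 0.090271 = 11.078 → round up → 12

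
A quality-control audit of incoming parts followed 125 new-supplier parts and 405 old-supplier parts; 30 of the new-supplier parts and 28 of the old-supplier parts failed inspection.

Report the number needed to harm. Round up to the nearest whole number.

NNH = 6

risk, new-supplier parts = 30/125 = 0.240000
risk, old-supplier parts = 28/405 = 0.069136
absolute risk difference = 0.170864
1 / 0.170864 = 5.853 → round up → 6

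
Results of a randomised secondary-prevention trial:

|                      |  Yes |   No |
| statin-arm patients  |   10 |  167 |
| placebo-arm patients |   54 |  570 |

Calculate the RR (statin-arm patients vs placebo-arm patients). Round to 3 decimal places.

risk, statin-arm patients = 10/177 = 0.0565
risk, placebo-arm patients = 54/624 = 0.0865
RR = 0.0565 / 0.0865 = 0.653

0.653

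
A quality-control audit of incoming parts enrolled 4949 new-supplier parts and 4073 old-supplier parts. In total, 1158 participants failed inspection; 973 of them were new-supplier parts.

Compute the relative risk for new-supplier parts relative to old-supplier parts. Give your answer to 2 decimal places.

new-supplier parts without the outcome: 4949 − 973 = 3976
old-supplier parts with the outcome: 1158 − 973 = 185
old-supplier parts without the outcome: 4073 − 185 = 3888
risk, new-supplier parts = 973/4949 = 0.19661
risk, old-supplier parts = 185/4073 = 0.04542
RR = 0.19661 / 0.04542 = 4.33

4.33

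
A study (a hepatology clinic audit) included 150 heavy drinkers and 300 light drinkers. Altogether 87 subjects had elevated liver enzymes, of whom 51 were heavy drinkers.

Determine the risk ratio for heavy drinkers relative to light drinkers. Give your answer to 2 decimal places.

heavy drinkers without the outcome: 150 − 51 = 99
light drinkers with the outcome: 87 − 51 = 36
light drinkers without the outcome: 300 − 36 = 264
risk, heavy drinkers = 51/150 = 0.3400
risk, light drinkers = 36/300 = 0.1200
RR = 0.3400 / 0.1200 = 2.83

2.83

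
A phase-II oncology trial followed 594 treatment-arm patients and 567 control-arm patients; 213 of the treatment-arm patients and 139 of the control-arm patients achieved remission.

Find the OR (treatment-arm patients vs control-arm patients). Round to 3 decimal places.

OR = (213 × 428) / (381 × 139) = 91164/52959 ≈ 1.721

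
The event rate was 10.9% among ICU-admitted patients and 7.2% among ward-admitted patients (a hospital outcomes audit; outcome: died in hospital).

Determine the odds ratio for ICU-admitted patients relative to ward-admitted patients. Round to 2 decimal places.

odds, ICU-admitted patients = 0.1090/0.8910 = 0.1223
odds, ward-admitted patients = 0.0720/0.9280 = 0.0776
OR = 0.1223 / 0.0776 = 1.58

1.58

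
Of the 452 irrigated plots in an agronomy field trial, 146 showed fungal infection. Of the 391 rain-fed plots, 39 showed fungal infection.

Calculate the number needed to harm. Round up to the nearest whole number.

NNH = 5

risk, irrigated plots = 146/452 = 0.323009
risk, rain-fed plots = 39/391 = 0.099744
absolute risk difference = 0.223265
1 / 0.223265 = 4.479 → round up → 5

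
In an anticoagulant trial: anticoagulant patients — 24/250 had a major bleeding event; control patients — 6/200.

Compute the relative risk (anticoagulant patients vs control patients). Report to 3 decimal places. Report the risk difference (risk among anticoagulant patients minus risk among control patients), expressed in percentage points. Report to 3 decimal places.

risk, anticoagulant patients = 24/250 = 0.09600
risk, control patients = 6/200 = 0.03000
RR = 0.09600 / 0.03000 = 3.200
risk difference = 0.09600 − 0.03000 = 0.06600 → 6.600 percentage points

RR = 3.200; RD = 6.600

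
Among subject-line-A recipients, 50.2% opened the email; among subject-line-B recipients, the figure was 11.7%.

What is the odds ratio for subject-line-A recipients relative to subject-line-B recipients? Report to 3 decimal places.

odds, subject-line-A recipients = 0.5020/0.4980 = 1.0080
odds, subject-line-B recipients = 0.1170/0.8830 = 0.1325
OR = 1.0080 / 0.1325 = 7.608

OR = 7.608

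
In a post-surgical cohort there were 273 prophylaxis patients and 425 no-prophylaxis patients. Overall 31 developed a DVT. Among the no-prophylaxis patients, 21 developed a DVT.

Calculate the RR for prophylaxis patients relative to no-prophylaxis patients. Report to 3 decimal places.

prophylaxis patients with the outcome: 31 − 21 = 10
prophylaxis patients without the outcome: 273 − 10 = 263
no-prophylaxis patients without the outcome: 425 − 21 = 404
risk, prophylaxis patients = 10/273 = 0.03663
risk, no-prophylaxis patients = 21/425 = 0.04941
RR = 0.03663 / 0.04941 = 0.741

RR = 0.741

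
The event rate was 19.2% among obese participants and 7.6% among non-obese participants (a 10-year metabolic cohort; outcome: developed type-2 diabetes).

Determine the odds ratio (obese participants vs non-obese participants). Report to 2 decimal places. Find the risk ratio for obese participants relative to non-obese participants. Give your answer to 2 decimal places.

odds, obese participants = 0.1920/0.8080 = 0.2376
odds, non-obese participants = 0.0760/0.9240 = 0.0823
OR = 0.2376 / 0.0823 = 2.89
RR = 0.1920 / 0.0760 = 2.53

OR = 2.89; RR = 2.53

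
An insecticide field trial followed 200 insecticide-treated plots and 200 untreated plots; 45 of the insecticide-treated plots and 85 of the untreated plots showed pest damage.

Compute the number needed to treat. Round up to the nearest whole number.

risk, insecticide-treated plots = 45/200 = 0.225000
risk, untreated plots = 85/200 = 0.425000
absolute risk difference = 0.200000
1 / 0.200000 = 5.000 → round up → 5

5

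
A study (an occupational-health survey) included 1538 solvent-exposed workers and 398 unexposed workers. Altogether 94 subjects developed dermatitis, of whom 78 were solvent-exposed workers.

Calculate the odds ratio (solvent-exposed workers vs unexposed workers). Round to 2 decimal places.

solvent-exposed workers without the outcome: 1538 − 78 = 1460
unexposed workers with the outcome: 94 − 78 = 16
unexposed workers without the outcome: 398 − 16 = 382
odds, solvent-exposed workers = 78/1460 = 0.05342
odds, unexposed workers = 16/382 = 0.04188
OR = 0.05342 / 0.04188 = 1.28

1.28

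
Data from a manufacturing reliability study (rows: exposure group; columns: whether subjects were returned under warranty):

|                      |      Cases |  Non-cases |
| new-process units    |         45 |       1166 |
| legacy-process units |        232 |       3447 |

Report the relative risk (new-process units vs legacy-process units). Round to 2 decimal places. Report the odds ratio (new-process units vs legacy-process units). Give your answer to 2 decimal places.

risk, new-process units = 45/1211 = 0.03716
risk, legacy-process units = 232/3679 = 0.06306
RR = 0.03716 / 0.06306 = 0.59
OR = (45 × 3447) / (1166 × 232) = 155115/270512 ≈ 0.57

RR = 0.59; OR = 0.57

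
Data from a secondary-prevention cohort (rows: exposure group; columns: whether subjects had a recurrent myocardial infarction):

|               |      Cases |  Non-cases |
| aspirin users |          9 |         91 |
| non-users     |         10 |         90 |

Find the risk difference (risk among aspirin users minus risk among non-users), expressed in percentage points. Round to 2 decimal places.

-1.00

risk, aspirin users = 9/100 = 0.0900
risk, non-users = 10/100 = 0.1000
risk difference = 0.0900 − 0.1000 = -0.0100 → -1.00 percentage points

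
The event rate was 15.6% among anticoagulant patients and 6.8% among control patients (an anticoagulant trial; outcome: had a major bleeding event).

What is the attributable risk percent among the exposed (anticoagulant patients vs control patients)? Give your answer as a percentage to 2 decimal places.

AR% = (0.1560 − 0.0680) / 0.1560 = 0.5641 → 56.41%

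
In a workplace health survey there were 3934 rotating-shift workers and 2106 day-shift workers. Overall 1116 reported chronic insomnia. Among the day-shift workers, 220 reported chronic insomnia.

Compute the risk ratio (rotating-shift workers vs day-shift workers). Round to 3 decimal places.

rotating-shift workers with the outcome: 1116 − 220 = 896
rotating-shift workers without the outcome: 3934 − 896 = 3038
day-shift workers without the outcome: 2106 − 220 = 1886
risk, rotating-shift workers = 896/3934 = 0.2278
risk, day-shift workers = 220/2106 = 0.1045
RR = 0.2278 / 0.1045 = 2.180

RR: 2.180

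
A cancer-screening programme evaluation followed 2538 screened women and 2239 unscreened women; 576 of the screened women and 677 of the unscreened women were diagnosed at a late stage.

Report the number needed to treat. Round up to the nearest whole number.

risk, screened women = 576/2538 = 0.226950
risk, unscreened women = 677/2239 = 0.302367
absolute risk difference = 0.075417
1 / 0.075417 = 13.260 → round up → 14

14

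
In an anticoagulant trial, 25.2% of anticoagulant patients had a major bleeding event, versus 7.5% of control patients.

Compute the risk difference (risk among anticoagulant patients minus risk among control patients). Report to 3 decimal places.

risk difference = 0.2520 − 0.0750 = 0.177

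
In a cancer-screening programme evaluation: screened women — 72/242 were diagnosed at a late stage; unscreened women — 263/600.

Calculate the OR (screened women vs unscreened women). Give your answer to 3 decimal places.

OR ≈ 0.543

odds, screened women = 72/170 = 0.4235
odds, unscreened women = 263/337 = 0.7804
OR = 0.4235 / 0.7804 = 0.543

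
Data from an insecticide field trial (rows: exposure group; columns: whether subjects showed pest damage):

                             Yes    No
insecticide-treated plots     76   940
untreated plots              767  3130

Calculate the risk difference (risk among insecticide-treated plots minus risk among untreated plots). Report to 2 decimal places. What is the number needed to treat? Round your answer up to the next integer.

risk, insecticide-treated plots = 76/1016 = 0.0748
risk, untreated plots = 767/3897 = 0.1968
risk difference = 0.0748 − 0.1968 = -0.12
absolute risk difference = 0.122015
1 / 0.122015 = 8.196 → round up → 9

RD = -0.12; NNT = 9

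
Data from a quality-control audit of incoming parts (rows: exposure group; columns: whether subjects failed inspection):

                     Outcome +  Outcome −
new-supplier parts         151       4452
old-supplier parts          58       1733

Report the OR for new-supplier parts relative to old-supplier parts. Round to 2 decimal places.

OR = (151 × 1733) / (4452 × 58) = 261683/258216 ≈ 1.01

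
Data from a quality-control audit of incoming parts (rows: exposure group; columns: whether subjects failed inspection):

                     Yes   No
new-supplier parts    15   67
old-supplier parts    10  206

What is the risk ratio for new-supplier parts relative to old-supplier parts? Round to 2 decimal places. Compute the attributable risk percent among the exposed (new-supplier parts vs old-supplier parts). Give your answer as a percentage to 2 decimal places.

RR = 3.95; AR% = 74.69%

risk, new-supplier parts = 15/82 = 0.18293
risk, old-supplier parts = 10/216 = 0.04630
RR = 0.18293 / 0.04630 = 3.95
AR% = (0.18293 − 0.04630) / 0.18293 = 0.7469 → 74.69%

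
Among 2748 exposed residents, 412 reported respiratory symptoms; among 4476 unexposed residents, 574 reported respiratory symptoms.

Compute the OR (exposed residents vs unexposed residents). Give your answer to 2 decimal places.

OR = (412 × 3902) / (2336 × 574) = 1607624/1340864 ≈ 1.20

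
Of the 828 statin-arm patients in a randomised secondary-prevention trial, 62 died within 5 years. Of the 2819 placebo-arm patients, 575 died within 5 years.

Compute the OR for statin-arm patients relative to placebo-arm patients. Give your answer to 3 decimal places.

OR = (62 × 2244) / (766 × 575) = 139128/440450 ≈ 0.316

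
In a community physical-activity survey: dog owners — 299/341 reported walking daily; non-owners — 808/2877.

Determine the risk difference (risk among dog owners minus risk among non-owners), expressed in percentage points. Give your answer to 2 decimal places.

risk, dog owners = 299/341 = 0.8768
risk, non-owners = 808/2877 = 0.2808
risk difference = 0.8768 − 0.2808 = 0.5960 → 59.60 percentage points

59.60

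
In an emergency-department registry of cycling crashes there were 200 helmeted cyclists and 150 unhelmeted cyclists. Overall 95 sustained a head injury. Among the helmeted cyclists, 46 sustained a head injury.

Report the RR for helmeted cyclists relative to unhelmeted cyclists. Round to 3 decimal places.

helmeted cyclists without the outcome: 200 − 46 = 154
unhelmeted cyclists with the outcome: 95 − 46 = 49
unhelmeted cyclists without the outcome: 150 − 49 = 101
risk, helmeted cyclists = 46/200 = 0.2300
risk, unhelmeted cyclists = 49/150 = 0.3267
RR = 0.2300 / 0.3267 = 0.704

RR: 0.704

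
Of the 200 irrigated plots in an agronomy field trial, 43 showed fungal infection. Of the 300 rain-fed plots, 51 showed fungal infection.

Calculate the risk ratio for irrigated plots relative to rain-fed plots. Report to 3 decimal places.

risk, irrigated plots = 43/200 = 0.2150
risk, rain-fed plots = 51/300 = 0.1700
RR = 0.2150 / 0.1700 = 1.265

RR = 1.265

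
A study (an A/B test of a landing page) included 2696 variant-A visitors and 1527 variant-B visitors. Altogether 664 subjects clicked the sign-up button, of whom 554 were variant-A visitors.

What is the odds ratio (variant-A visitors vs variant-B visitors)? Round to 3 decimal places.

variant-A visitors without the outcome: 2696 − 554 = 2142
variant-B visitors with the outcome: 664 − 554 = 110
variant-B visitors without the outcome: 1527 − 110 = 1417
odds, variant-A visitors = 554/2142 = 0.2586
odds, variant-B visitors = 110/1417 = 0.0776
OR = 0.2586 / 0.0776 = 3.332

OR ≈ 3.332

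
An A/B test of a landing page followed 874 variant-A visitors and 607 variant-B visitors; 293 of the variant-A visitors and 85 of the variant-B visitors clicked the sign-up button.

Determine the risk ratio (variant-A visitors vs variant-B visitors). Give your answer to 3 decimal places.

RR: 2.394

risk, variant-A visitors = 293/874 = 0.3352
risk, variant-B visitors = 85/607 = 0.1400
RR = 0.3352 / 0.1400 = 2.394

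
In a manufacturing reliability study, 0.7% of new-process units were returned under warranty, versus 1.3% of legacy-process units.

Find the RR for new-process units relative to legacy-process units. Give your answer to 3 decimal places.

RR = 0.00700 / 0.01300 = 0.538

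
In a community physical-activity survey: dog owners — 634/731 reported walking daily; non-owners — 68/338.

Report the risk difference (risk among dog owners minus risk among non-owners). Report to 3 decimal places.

risk, dog owners = 634/731 = 0.8673
risk, non-owners = 68/338 = 0.2012
risk difference = 0.8673 − 0.2012 = 0.666

0.666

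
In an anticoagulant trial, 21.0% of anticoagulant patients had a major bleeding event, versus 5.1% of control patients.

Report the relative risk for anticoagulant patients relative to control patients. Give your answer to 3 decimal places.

RR = 0.2100 / 0.0510 = 4.118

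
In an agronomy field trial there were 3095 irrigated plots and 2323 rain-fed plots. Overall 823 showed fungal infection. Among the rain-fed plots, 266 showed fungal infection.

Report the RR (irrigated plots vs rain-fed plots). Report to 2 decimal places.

irrigated plots with the outcome: 823 − 266 = 557
irrigated plots without the outcome: 3095 − 557 = 2538
rain-fed plots without the outcome: 2323 − 266 = 2057
risk, irrigated plots = 557/3095 = 0.1800
risk, rain-fed plots = 266/2323 = 0.1145
RR = 0.1800 / 0.1145 = 1.57

RR ≈ 1.57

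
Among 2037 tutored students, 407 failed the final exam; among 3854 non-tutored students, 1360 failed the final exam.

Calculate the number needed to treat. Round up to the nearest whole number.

NNT = 7

risk, tutored students = 407/2037 = 0.199804
risk, non-tutored students = 1360/3854 = 0.352880
absolute risk difference = 0.153076
1 / 0.153076 = 6.533 → round up → 7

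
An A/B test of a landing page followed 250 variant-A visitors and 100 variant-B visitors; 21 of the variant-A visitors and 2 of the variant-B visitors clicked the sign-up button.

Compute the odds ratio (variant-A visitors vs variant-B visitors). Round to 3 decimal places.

odds, variant-A visitors = 21/229 = 0.09170
odds, variant-B visitors = 2/98 = 0.02041
OR = 0.09170 / 0.02041 = 4.493

OR = 4.493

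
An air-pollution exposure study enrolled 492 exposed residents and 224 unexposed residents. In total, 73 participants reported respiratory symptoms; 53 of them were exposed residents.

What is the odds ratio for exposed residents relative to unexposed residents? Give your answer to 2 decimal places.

1.23

exposed residents without the outcome: 492 − 53 = 439
unexposed residents with the outcome: 73 − 53 = 20
unexposed residents without the outcome: 224 − 20 = 204
OR = (53 × 204) / (439 × 20) = 10812/8780 ≈ 1.23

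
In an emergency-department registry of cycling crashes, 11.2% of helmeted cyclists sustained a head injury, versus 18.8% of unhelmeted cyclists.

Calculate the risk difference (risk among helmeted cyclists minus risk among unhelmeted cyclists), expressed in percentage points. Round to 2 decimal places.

risk difference = 0.1120 − 0.1880 = -0.0760 → -7.60 percentage points

RD = -7.60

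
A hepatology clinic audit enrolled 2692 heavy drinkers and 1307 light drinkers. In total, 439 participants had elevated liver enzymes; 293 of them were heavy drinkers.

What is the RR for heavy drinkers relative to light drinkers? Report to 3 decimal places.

heavy drinkers without the outcome: 2692 − 293 = 2399
light drinkers with the outcome: 439 − 293 = 146
light drinkers without the outcome: 1307 − 146 = 1161
risk, heavy drinkers = 293/2692 = 0.1088
risk, light drinkers = 146/1307 = 0.1117
RR = 0.1088 / 0.1117 = 0.974

0.974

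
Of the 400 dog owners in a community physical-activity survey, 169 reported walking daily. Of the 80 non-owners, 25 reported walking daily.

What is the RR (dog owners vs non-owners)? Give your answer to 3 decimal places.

RR = 1.352

risk, dog owners = 169/400 = 0.4225
risk, non-owners = 25/80 = 0.3125
RR = 0.4225 / 0.3125 = 1.352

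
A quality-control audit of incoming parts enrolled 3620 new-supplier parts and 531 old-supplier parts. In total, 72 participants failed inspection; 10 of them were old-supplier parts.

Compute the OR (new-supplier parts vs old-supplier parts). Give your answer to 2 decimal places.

OR: 0.91

new-supplier parts with the outcome: 72 − 10 = 62
new-supplier parts without the outcome: 3620 − 62 = 3558
old-supplier parts without the outcome: 531 − 10 = 521
odds, new-supplier parts = 62/3558 = 0.01743
odds, old-supplier parts = 10/521 = 0.01919
OR = 0.01743 / 0.01919 = 0.91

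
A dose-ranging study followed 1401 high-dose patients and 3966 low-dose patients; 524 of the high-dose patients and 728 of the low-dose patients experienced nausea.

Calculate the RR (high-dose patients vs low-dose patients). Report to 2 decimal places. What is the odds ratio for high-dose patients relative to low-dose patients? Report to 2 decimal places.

RR = 2.04; OR = 2.66

risk, high-dose patients = 524/1401 = 0.3740
risk, low-dose patients = 728/3966 = 0.1836
RR = 0.3740 / 0.1836 = 2.04
OR = (524 × 3238) / (877 × 728) = 1696712/638456 ≈ 2.66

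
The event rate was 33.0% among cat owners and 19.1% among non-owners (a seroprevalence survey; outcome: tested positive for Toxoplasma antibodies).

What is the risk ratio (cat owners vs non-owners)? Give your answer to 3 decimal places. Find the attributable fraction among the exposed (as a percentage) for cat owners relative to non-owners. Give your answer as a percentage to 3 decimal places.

RR = 0.3300 / 0.1910 = 1.728
AR% = (0.3300 − 0.1910) / 0.3300 = 0.4212 → 42.121%

RR = 1.728; AR% = 42.121%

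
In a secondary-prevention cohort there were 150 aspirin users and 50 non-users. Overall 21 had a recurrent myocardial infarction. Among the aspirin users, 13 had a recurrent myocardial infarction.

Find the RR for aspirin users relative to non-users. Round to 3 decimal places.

aspirin users without the outcome: 150 − 13 = 137
non-users with the outcome: 21 − 13 = 8
non-users without the outcome: 50 − 8 = 42
risk, aspirin users = 13/150 = 0.0867
risk, non-users = 8/50 = 0.1600
RR = 0.0867 / 0.1600 = 0.542

RR: 0.542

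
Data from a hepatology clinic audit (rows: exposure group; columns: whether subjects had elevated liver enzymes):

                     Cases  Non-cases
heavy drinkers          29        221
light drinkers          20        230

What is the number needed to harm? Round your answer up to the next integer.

risk, heavy drinkers = 29/250 = 0.116000
risk, light drinkers = 20/250 = 0.080000
absolute risk difference = 0.036000
1 / 0.036000 = 27.778 → round up → 28

28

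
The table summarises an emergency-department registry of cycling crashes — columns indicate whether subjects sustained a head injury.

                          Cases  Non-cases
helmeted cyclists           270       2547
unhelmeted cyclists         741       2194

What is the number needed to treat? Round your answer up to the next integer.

risk, helmeted cyclists = 270/2817 = 0.095847
risk, unhelmeted cyclists = 741/2935 = 0.252470
absolute risk difference = 0.156624
1 / 0.156624 = 6.385 → round up → 7

NNT ≈ 7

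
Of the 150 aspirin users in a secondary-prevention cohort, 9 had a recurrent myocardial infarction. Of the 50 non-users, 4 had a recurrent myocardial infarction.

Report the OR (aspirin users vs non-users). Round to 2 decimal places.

odds, aspirin users = 9/141 = 0.0638
odds, non-users = 4/46 = 0.0870
OR = 0.0638 / 0.0870 = 0.73

0.73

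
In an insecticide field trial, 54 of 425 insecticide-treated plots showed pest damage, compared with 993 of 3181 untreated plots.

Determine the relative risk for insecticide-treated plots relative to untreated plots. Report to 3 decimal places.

0.407

risk, insecticide-treated plots = 54/425 = 0.1271
risk, untreated plots = 993/3181 = 0.3122
RR = 0.1271 / 0.3122 = 0.407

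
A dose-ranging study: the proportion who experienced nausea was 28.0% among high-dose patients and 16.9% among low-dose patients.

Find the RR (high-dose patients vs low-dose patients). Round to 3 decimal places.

RR = 0.2800 / 0.1690 = 1.657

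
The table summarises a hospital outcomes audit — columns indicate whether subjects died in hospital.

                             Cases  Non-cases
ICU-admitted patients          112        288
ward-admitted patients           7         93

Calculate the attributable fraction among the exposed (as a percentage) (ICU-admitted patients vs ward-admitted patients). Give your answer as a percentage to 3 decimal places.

75.000%

risk, ICU-admitted patients = 112/400 = 0.2800
risk, ward-admitted patients = 7/100 = 0.0700
AR% = (0.2800 − 0.0700) / 0.2800 = 0.7500 → 75.000%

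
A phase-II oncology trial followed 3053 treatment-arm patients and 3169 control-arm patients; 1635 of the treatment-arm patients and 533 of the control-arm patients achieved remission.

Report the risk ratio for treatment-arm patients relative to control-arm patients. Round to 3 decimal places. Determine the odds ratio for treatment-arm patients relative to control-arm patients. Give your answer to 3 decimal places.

risk, treatment-arm patients = 1635/3053 = 0.5355
risk, control-arm patients = 533/3169 = 0.1682
RR = 0.5355 / 0.1682 = 3.184
odds, treatment-arm patients = 1635/1418 = 1.1530
odds, control-arm patients = 533/2636 = 0.2022
OR = 1.1530 / 0.2022 = 5.702

RR = 3.184; OR = 5.702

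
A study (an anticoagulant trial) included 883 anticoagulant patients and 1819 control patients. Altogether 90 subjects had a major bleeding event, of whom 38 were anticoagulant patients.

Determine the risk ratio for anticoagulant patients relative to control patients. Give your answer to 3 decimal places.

anticoagulant patients without the outcome: 883 − 38 = 845
control patients with the outcome: 90 − 38 = 52
control patients without the outcome: 1819 − 52 = 1767
risk, anticoagulant patients = 38/883 = 0.04304
risk, control patients = 52/1819 = 0.02859
RR = 0.04304 / 0.02859 = 1.505

RR ≈ 1.505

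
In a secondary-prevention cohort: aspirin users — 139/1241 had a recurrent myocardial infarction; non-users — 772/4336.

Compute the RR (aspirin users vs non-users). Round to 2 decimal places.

RR ≈ 0.63

risk, aspirin users = 139/1241 = 0.1120
risk, non-users = 772/4336 = 0.1780
RR = 0.1120 / 0.1780 = 0.63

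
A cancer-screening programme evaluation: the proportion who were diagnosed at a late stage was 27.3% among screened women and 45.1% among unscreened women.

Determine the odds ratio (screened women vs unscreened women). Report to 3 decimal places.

0.457

odds, screened women = 0.2730/0.7270 = 0.3755
odds, unscreened women = 0.4510/0.5490 = 0.8215
OR = 0.3755 / 0.8215 = 0.457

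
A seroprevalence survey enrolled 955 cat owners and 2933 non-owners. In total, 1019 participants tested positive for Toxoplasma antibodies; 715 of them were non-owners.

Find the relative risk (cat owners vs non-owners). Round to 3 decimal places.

cat owners with the outcome: 1019 − 715 = 304
cat owners without the outcome: 955 − 304 = 651
non-owners without the outcome: 2933 − 715 = 2218
risk, cat owners = 304/955 = 0.3183
risk, non-owners = 715/2933 = 0.2438
RR = 0.3183 / 0.2438 = 1.306

1.306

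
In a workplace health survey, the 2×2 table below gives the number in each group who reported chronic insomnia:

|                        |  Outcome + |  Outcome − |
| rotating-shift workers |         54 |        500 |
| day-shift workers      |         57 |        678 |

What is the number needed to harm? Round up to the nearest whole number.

NNH = 51

risk, rotating-shift workers = 54/554 = 0.097473
risk, day-shift workers = 57/735 = 0.077551
absolute risk difference = 0.019922
1 / 0.019922 = 50.196 → round up → 51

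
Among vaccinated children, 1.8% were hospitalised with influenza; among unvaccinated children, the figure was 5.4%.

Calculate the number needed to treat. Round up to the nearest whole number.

absolute risk difference = 0.036000
1 / 0.036000 = 27.778 → round up → 28

NNT ≈ 28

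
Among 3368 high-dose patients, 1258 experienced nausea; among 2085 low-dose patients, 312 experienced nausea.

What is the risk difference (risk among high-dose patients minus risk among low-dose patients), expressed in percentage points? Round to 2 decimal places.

risk, high-dose patients = 1258/3368 = 0.3735
risk, low-dose patients = 312/2085 = 0.1496
risk difference = 0.3735 − 0.1496 = 0.2239 → 22.39 percentage points

RD ≈ 22.39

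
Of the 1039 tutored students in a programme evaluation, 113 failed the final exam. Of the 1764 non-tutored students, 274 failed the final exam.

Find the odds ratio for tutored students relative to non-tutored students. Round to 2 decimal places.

odds, tutored students = 113/926 = 0.1220
odds, non-tutored students = 274/1490 = 0.1839
OR = 0.1220 / 0.1839 = 0.66

0.66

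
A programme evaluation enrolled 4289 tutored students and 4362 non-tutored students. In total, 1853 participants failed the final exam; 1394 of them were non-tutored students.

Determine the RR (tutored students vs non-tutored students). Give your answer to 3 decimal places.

0.335

tutored students with the outcome: 1853 − 1394 = 459
tutored students without the outcome: 4289 − 459 = 3830
non-tutored students without the outcome: 4362 − 1394 = 2968
risk, tutored students = 459/4289 = 0.1070
risk, non-tutored students = 1394/4362 = 0.3196
RR = 0.1070 / 0.3196 = 0.335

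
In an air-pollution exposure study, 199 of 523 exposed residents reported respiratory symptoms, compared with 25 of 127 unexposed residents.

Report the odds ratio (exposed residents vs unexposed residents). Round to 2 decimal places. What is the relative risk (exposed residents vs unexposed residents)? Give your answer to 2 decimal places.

odds, exposed residents = 199/324 = 0.6142
odds, unexposed residents = 25/102 = 0.2451
OR = 0.6142 / 0.2451 = 2.51
risk, exposed residents = 199/523 = 0.3805
risk, unexposed residents = 25/127 = 0.1969
RR = 0.3805 / 0.1969 = 1.93

OR = 2.51; RR = 1.93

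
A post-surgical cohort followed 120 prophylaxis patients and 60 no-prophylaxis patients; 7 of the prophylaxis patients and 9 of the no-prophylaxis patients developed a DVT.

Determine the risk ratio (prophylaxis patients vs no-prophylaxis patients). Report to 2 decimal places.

0.39

risk, prophylaxis patients = 7/120 = 0.0583
risk, no-prophylaxis patients = 9/60 = 0.1500
RR = 0.0583 / 0.1500 = 0.39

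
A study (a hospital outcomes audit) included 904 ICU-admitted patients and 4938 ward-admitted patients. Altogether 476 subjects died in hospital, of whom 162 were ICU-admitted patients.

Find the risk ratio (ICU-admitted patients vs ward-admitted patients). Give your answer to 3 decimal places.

RR = 2.818

ICU-admitted patients without the outcome: 904 − 162 = 742
ward-admitted patients with the outcome: 476 − 162 = 314
ward-admitted patients without the outcome: 4938 − 314 = 4624
risk, ICU-admitted patients = 162/904 = 0.1792
risk, ward-admitted patients = 314/4938 = 0.0636
RR = 0.1792 / 0.0636 = 2.818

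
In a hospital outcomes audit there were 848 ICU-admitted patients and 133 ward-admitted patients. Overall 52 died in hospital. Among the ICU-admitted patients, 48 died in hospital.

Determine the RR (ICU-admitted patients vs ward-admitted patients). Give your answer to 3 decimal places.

RR = 1.882

ICU-admitted patients without the outcome: 848 − 48 = 800
ward-admitted patients with the outcome: 52 − 48 = 4
ward-admitted patients without the outcome: 133 − 4 = 129
risk, ICU-admitted patients = 48/848 = 0.05660
risk, ward-admitted patients = 4/133 = 0.03008
RR = 0.05660 / 0.03008 = 1.882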